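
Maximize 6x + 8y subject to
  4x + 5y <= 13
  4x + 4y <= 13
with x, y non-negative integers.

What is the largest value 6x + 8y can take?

Relaxing integrality, the LP optimum is 20.80 at (x,y) = (0, 2.6), which is not an integer point.
(x,y)=(2,1): 4·2+5·1=13≤13, 4·2+4·1=12≤13, objective 20.
(x,y)=(3,0): 4·3+5·0=12≤13, 4·3+4·0=12≤13, objective 18.
The best lattice point is (2,1), giving 20.

20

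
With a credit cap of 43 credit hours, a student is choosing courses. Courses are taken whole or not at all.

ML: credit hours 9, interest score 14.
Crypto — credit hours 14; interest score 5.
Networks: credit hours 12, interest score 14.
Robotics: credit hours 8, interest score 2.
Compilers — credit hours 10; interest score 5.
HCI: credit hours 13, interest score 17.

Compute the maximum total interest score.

This is a 0-1 knapsack instance.
Allowing fractional choices, the relaxed optimum would be about 49.5, but courses are indivisible.
ML + Networks + HCI: credit hours 9 + 12 + 13 = 34 ≤ 43, interest score 14 + 14 + 17 = 45.
ML + Networks + Robotics + HCI: credit hours 9 + 12 + 8 + 13 = 42 ≤ 43, interest score 14 + 14 + 2 + 17 = 47.
ML + Robotics + Compilers + HCI: credit hours 9 + 8 + 10 + 13 = 40 ≤ 43, interest score 14 + 2 + 5 + 17 = 38.
Best is ML, Networks, Robotics, and HCI with total interest score 47.

47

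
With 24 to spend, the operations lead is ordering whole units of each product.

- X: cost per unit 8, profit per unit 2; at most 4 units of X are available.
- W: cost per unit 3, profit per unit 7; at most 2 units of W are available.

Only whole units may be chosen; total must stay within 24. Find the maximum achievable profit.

This is a bounded integer knapsack.
Take 2×X and 2×W: cost 22 ≤ 24, profit 2·2 + 2·7 = 18.
W has the best ratio (7/3) and is taken to its limit of 2; remaining capacity is filled optimally with the others.

18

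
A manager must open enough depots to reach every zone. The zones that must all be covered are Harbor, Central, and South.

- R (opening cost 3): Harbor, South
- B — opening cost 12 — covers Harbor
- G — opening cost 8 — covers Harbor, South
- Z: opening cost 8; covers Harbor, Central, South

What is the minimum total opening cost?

8

This is an integer covering problem.
The greedy cost-per-new-zone heuristic would pick R and Z for 11, but a cheaper cover exists.
Z alone covers Harbor, Central, South — every zone.
Total opening cost: 8.
No cover costs less than 8.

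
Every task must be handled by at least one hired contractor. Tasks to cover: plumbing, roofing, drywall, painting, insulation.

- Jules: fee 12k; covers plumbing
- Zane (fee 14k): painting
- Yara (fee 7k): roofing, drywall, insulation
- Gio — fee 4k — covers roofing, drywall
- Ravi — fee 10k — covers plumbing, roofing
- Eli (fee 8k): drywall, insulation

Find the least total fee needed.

31

Choose Zane, Yara, and Ravi: together they cover plumbing, roofing, drywall, painting, insulation — every task.
Total fee: 14 + 7 + 10 = 31.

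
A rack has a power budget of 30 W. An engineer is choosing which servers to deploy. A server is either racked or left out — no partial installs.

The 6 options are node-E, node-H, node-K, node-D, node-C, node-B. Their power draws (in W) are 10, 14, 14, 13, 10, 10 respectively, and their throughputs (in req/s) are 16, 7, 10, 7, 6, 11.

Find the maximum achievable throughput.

33

node-E + node-C + node-B: power draw 10 + 10 + 10 = 30 ≤ 30, throughput 16 + 6 + 11 = 33.
node-E + node-B: power draw 10 + 10 = 20 ≤ 30, throughput 16 + 11 = 27.
Best is node-E, node-C, and node-B with total throughput 33.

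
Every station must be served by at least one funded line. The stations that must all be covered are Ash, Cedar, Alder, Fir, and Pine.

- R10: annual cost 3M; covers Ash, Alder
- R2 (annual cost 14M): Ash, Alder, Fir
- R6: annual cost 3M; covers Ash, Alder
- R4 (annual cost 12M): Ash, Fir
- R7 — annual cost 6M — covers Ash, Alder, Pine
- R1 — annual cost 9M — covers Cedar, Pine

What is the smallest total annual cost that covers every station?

This is a weighted set-cover instance.
The greedy cost-per-new-station heuristic would pick R10, R1, and R4 for 24, but a cheaper cover exists.
Choose R2 and R1: together they cover Ash, Cedar, Alder, Fir, Pine — every station.
Total annual cost: 14 + 9 = 23.
No cover costs less than 23.

23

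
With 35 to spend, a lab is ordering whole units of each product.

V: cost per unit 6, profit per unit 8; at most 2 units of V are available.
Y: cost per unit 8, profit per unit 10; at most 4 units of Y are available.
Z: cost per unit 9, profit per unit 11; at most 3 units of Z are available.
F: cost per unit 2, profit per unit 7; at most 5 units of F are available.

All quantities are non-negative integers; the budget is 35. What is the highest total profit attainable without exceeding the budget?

66

This is a bounded integer knapsack.
2×Y, 1×Z, and 5×F: cost 35 ≤ 35, profit 2·10 + 1·11 + 5·7 = 66.
3×Y and 5×F: cost 34 ≤ 35, profit 3·10 + 5·7 = 65.
Best is 66.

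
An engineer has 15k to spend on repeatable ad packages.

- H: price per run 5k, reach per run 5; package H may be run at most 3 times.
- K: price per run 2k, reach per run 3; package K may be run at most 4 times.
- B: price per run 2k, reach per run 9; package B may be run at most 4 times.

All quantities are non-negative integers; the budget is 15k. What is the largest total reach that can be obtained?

1×H, 1×K, and 4×B: price 15 ≤ 15, reach 1·5 + 1·3 + 4·9 = 44.
3×K and 4×B: price 14 ≤ 15, reach 3·3 + 4·9 = 45.
Best is 45.

45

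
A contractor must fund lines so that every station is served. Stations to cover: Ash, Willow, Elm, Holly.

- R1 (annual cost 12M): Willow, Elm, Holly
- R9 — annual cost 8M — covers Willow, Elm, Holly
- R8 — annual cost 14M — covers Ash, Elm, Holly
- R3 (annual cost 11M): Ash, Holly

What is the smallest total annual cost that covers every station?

Choose R9 and R3: together they cover Ash, Willow, Elm, Holly — every station.
Total annual cost: 8 + 11 = 19.
No cover costs less than 19.

19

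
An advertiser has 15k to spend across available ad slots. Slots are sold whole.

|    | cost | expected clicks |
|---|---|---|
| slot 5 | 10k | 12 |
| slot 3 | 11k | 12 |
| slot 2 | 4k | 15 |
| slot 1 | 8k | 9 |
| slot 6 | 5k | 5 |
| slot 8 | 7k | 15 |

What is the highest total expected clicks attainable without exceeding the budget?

30

Allowing fractional choices, the relaxed optimum would be about 34.8, but ad slots are indivisible.
slot 2 + slot 8: cost 4 + 7 = 11 ≤ 15, expected clicks 15 + 15 = 30.
slot 5 + slot 2: cost 10 + 4 = 14 ≤ 15, expected clicks 12 + 15 = 27.
Best is slot 2 and slot 8 with total expected clicks 30.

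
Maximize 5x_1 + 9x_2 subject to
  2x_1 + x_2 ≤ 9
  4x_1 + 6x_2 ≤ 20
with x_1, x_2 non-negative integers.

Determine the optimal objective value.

28

Relaxing integrality, the LP optimum is 30.00 at (x_1,x_2) = (0, 3.33), which is not an integer point.
(x_1,x_2)=(2,2): 2·2+1·2=6≤9, 4·2+6·2=20≤20, objective 28.
(x_1,x_2)=(0,3): 2·0+1·3=3≤9, 4·0+6·3=18≤20, objective 27.
No feasible integer point exceeds 28.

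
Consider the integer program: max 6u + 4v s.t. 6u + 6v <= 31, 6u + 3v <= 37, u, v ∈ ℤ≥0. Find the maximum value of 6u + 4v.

The continuous relaxation peaks at (5.17, 0) with value 31.00; rounding to a feasible lattice point costs some objective.
(u,v)=(5,0): 6·5+6·0=30≤31, 6·5+3·0=30≤37, objective 30.
(u,v)=(4,1): 6·4+6·1=30≤31, 6·4+3·1=27≤37, objective 28.
No feasible integer point exceeds 30.

30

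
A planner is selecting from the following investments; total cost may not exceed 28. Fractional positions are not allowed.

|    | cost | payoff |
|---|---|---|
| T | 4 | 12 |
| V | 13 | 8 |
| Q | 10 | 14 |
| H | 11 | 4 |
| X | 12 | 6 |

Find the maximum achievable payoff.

Allowing fractional choices, the relaxed optimum would be about 34.5, but investments are indivisible.
T + Q + X: cost 4 + 10 + 12 = 26 ≤ 28, payoff 12 + 14 + 6 = 32.
T + V + Q: cost 4 + 13 + 10 = 27 ≤ 28, payoff 12 + 8 + 14 = 34.
Best is T, V, and Q with total payoff 34.

34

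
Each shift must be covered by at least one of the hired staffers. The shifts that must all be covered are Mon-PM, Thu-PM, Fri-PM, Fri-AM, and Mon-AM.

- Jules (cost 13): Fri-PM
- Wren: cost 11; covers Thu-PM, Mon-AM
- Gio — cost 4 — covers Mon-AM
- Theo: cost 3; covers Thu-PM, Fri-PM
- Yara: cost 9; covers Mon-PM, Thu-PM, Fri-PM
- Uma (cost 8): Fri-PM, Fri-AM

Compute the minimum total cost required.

21

Choose Gio, Yara, and Uma: together they cover Mon-PM, Thu-PM, Fri-PM, Fri-AM, Mon-AM — every shift.
Total cost: 4 + 9 + 8 = 21.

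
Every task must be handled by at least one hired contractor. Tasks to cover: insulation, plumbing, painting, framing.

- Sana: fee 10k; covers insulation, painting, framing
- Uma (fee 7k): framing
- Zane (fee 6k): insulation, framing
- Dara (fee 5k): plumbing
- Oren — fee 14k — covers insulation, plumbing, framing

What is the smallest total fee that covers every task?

15

Choose Sana and Dara: together they cover insulation, plumbing, painting, framing — every task.
Total fee: 10 + 5 = 15.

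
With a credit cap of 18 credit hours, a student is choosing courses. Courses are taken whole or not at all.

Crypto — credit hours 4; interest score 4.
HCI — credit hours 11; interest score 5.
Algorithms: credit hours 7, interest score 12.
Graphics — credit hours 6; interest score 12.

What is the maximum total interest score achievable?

28

Allowing fractional choices, the relaxed optimum would be about 28.5, but courses are indivisible.
Algorithms + Graphics: credit hours 7 + 6 = 13 ≤ 18, interest score 12 + 12 = 24.
HCI + Graphics: credit hours 11 + 6 = 17 ≤ 18, interest score 5 + 12 = 17.
Crypto + Algorithms + Graphics: credit hours 4 + 7 + 6 = 17 ≤ 18, interest score 4 + 12 + 12 = 28.
Best is Crypto, Algorithms, and Graphics with total interest score 28.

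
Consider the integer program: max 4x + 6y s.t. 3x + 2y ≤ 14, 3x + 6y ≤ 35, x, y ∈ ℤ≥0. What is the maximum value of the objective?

(x,y)=(1,5) is feasible, giving 34.
(x,y)=(2,4) is feasible, giving 32.
(x,y)=(0,5) is feasible, giving 30.
No feasible integer point exceeds 34.

34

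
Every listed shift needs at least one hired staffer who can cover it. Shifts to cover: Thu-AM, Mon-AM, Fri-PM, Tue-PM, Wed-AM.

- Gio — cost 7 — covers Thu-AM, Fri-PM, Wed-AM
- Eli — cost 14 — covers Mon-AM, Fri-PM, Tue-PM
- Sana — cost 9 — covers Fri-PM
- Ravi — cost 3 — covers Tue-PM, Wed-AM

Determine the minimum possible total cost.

21

The greedy cost-per-new-shift heuristic would pick Ravi, Gio, and Eli for 24, but a cheaper cover exists.
Choose Gio and Eli: together they cover Thu-AM, Mon-AM, Fri-PM, Tue-PM, Wed-AM — every shift.
Total cost: 7 + 14 = 21.
No cover costs less than 21.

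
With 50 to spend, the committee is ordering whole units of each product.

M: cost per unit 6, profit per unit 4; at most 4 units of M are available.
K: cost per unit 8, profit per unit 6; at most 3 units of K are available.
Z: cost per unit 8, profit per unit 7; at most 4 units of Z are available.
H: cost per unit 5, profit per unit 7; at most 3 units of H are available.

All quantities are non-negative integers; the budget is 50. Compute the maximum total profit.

49

H has the best ratio (7/5); taking only H gives at most 3×7 = 21 (stopped by the supply cap of 3).
Mixing does better — 4×Z and 3×H: cost 47 ≤ 50, profit 4·7 + 3·7 = 49.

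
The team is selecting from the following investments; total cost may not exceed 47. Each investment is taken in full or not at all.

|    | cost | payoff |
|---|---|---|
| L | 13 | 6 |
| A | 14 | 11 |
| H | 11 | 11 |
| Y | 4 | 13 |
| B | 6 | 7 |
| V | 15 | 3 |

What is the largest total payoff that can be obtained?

Allowing fractional choices, the relaxed optimum would be about 47.5, but investments are indivisible.
L + A + H + Y: cost 13 + 14 + 11 + 4 = 42 ≤ 47, payoff 6 + 11 + 11 + 13 = 41.
A + H + Y + B: cost 14 + 11 + 4 + 6 = 35 ≤ 47, payoff 11 + 11 + 13 + 7 = 42.
Best is A, H, Y, and B with total payoff 42.

42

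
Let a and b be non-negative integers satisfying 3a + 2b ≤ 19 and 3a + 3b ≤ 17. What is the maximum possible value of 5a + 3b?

(a,b)=(5,0): 3·5+2·0=15≤19, 3·5+3·0=15≤17, objective 25.
(a,b)=(4,1): 3·4+2·1=14≤19, 3·4+3·1=15≤17, objective 23.
(a,b)=(4,0): 3·4+2·0=12≤19, 3·4+3·0=12≤17, objective 20.
No feasible integer point exceeds 25.

25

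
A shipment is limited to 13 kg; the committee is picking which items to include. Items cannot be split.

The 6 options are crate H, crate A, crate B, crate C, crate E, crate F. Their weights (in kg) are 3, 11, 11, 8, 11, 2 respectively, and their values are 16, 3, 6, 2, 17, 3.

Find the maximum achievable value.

21

Treat it as a binary knapsack problem.
Take crate H, crate C, and crate F: weight 3 + 8 + 2 = 13 ≤ 13, value 16 + 2 + 3 = 21.
No other feasible combination does better.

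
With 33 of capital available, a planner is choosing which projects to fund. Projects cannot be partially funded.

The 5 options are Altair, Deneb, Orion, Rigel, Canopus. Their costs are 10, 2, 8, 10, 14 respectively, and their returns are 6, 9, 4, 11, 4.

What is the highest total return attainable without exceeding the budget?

30

Take Altair, Deneb, Orion, and Rigel: cost 10 + 2 + 8 + 10 = 30 ≤ 33, return 6 + 9 + 4 + 11 = 30.
No other feasible combination does better.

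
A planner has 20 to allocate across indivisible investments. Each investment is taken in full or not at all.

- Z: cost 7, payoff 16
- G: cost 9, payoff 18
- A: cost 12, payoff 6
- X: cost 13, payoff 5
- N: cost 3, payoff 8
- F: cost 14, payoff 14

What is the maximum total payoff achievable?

This is an integer program with binary decision variables.
Allowing fractional choices, the relaxed optimum would be about 43.0, but investments are indivisible.
Z + G + N: cost 7 + 9 + 3 = 19 ≤ 20, payoff 16 + 18 + 8 = 42.
Z + G: cost 7 + 9 = 16 ≤ 20, payoff 16 + 18 = 34.
Best is Z, G, and N with total payoff 42.

42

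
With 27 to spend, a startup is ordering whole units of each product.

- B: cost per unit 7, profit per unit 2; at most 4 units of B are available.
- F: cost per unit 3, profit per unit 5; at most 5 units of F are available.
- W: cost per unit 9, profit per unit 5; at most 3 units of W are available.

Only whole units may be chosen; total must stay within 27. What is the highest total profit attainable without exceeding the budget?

This is a bounded integer knapsack.
Take 5×F and 1×W: cost 24 ≤ 27, profit 5·5 + 1·5 = 30.
F has the best ratio (5/3) and is taken to its limit of 5; remaining capacity is filled optimally with the others.

30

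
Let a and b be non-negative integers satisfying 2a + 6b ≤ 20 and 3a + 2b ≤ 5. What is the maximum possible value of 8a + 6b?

(a,b)=(1,1) is feasible, giving 14.
(a,b)=(0,2) is feasible, giving 12.
(a,b)=(1,0) is feasible, giving 8.
Maximum is 14 at (a,b)=(1,1).

14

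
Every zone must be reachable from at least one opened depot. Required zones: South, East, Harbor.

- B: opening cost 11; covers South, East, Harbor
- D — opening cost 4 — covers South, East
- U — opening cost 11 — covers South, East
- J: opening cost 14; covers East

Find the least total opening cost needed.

This is a weighted set-cover instance.
B alone covers South, East, Harbor — every zone.
Total opening cost: 11.

11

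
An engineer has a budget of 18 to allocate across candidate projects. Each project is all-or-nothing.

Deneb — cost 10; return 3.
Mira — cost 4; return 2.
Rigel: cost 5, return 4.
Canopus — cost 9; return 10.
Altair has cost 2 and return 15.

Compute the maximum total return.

Allowing fractional choices, the relaxed optimum would be about 30.0, but projects are indivisible.
Mira + Canopus + Altair: cost 4 + 9 + 2 = 15 ≤ 18, return 2 + 10 + 15 = 27.
Rigel + Canopus + Altair: cost 5 + 9 + 2 = 16 ≤ 18, return 4 + 10 + 15 = 29.
Best is Rigel, Canopus, and Altair with total return 29.

29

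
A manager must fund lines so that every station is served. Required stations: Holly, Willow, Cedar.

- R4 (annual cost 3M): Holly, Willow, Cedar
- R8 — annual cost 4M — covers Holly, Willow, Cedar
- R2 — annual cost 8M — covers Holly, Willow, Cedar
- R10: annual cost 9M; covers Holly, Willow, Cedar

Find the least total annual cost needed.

R4 alone covers Holly, Willow, Cedar — every station.
Total annual cost: 3.

3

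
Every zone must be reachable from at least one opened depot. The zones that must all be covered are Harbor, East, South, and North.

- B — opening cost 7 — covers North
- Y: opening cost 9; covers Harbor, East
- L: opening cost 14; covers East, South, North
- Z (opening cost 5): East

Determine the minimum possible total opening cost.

23

The greedy cost-per-new-zone heuristic would pick Y, B, and L for 30, but a cheaper cover exists.
Choose Y and L: together they cover Harbor, East, South, North — every zone.
Total opening cost: 9 + 14 = 23.
No cover costs less than 23.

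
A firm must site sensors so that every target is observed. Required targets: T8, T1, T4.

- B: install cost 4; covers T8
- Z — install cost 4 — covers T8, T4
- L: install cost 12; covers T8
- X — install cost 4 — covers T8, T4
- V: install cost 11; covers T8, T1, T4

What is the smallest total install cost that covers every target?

V alone covers T8, T1, T4 — every target.
Total install cost: 11.

11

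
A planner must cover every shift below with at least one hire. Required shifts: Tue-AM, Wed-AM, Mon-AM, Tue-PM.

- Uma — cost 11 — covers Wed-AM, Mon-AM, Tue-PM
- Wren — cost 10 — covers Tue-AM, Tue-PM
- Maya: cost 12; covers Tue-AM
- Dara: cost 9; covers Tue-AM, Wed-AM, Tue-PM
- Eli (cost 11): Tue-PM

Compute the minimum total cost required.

Choose Uma and Dara: together they cover Tue-AM, Wed-AM, Mon-AM, Tue-PM — every shift.
Total cost: 11 + 9 = 20.

20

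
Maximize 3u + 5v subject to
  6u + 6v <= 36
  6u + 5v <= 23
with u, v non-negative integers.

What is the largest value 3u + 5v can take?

20

The continuous relaxation peaks at (0, 4.6) with value 23.00; rounding to a feasible lattice point costs some objective.
(u,v)=(0,4): 6·0+6·4=24≤36, 6·0+5·4=20≤23, objective 20.
(u,v)=(1,3): 6·1+6·3=24≤36, 6·1+5·3=21≤23, objective 18.
(u,v)=(0,3): 6·0+6·3=18≤36, 6·0+5·3=15≤23, objective 15.
Maximum is 20 at (u,v)=(0,4).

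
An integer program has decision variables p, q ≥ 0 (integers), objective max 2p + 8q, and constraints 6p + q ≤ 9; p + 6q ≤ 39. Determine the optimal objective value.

The continuous relaxation peaks at (0.429, 6.43) with value 52.29; rounding to a feasible lattice point costs some objective.
(p,q)=(0,6): 6·0+1·6=6≤9, 1·0+6·6=36≤39, objective 48.
(p,q)=(0,5): 6·0+1·5=5≤9, 1·0+6·5=30≤39, objective 40.
The best lattice point is (0,6), giving 48.

48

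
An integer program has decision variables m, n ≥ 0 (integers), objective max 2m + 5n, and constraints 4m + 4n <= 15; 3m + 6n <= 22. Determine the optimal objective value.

15

Relaxing integrality, the LP optimum is 18.33 at (m,n) = (0, 3.67), which is not an integer point.
(m,n)=(0,3): 4·0+4·3=12≤15, 3·0+6·3=18≤22, objective 15.
(m,n)=(1,2): 4·1+4·2=12≤15, 3·1+6·2=15≤22, objective 12.
No feasible integer point exceeds 15.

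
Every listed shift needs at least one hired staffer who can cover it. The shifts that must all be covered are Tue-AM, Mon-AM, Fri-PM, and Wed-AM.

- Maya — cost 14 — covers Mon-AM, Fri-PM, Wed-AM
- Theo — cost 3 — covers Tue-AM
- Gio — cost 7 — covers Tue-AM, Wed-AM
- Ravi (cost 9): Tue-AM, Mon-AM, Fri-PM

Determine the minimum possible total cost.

16

The greedy cost-per-new-shift heuristic would pick Theo, Ravi, and Gio for 19, but a cheaper cover exists.
Choose Gio and Ravi: together they cover Tue-AM, Mon-AM, Fri-PM, Wed-AM — every shift.
Total cost: 7 + 9 = 16.
No cover costs less than 16.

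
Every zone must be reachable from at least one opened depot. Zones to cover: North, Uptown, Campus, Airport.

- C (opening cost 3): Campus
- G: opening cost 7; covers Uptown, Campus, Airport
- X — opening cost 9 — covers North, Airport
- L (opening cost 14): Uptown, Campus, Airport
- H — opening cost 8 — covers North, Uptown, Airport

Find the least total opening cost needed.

Choose C and H: together they cover North, Uptown, Campus, Airport — every zone.
Total opening cost: 3 + 8 = 11.

11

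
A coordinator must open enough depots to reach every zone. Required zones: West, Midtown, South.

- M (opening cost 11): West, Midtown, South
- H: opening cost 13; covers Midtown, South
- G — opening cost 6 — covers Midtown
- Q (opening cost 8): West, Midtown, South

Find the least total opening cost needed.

8

This is an integer covering problem.
Q alone covers West, Midtown, South — every zone.
Total opening cost: 8.
No cover costs less than 8.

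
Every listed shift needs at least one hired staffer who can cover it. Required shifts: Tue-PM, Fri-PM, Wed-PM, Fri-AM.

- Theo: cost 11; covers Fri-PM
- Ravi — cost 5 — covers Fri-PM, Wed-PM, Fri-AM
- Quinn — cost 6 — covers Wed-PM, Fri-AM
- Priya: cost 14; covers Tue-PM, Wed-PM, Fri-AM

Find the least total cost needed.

19

Choose Ravi and Priya: together they cover Tue-PM, Fri-PM, Wed-PM, Fri-AM — every shift.
Total cost: 5 + 14 = 19.
No cover costs less than 19.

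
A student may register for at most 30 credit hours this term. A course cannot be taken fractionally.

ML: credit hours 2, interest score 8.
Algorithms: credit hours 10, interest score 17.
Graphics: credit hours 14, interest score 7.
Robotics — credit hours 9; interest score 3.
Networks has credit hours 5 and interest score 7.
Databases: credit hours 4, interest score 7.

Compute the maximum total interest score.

Allowing fractional choices, the relaxed optimum would be about 43.5, but courses are indivisible.
ML + Algorithms + Robotics + Networks + Databases: credit hours 2 + 10 + 9 + 5 + 4 = 30 ≤ 30, interest score 8 + 17 + 3 + 7 + 7 = 42.
ML + Algorithms + Networks + Databases: credit hours 2 + 10 + 5 + 4 = 21 ≤ 30, interest score 8 + 17 + 7 + 7 = 39.
Best is ML, Algorithms, Robotics, Networks, and Databases with total interest score 42.

42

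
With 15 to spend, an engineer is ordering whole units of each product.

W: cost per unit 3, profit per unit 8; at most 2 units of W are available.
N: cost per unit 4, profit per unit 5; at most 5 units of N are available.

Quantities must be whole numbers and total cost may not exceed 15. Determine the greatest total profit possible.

This is a bounded integer knapsack.
1×W and 3×N: cost 15 ≤ 15, profit 1·8 + 3·5 = 23.
2×W and 2×N: cost 14 ≤ 15, profit 2·8 + 2·5 = 26.
Best is 26.

26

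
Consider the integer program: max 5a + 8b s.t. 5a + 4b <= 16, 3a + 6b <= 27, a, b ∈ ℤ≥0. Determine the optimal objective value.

(a,b)=(0,4): 5·0+4·4=16≤16, 3·0+6·4=24≤27, objective 32.
(a,b)=(0,3): 5·0+4·3=12≤16, 3·0+6·3=18≤27, objective 24.
No feasible integer point exceeds 32.

32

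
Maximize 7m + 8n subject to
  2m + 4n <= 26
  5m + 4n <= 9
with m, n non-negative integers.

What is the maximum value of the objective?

The continuous relaxation peaks at (0, 2.25) with value 18.00; rounding to a feasible lattice point costs some objective.
(m,n)=(0,2): 2·0+4·2=8≤26, 5·0+4·2=8≤9, objective 16.
(m,n)=(1,1): 2·1+4·1=6≤26, 5·1+4·1=9≤9, objective 15.
(m,n)=(0,1): 2·0+4·1=4≤26, 5·0+4·1=4≤9, objective 8.
The best lattice point is (0,2), giving 16.

16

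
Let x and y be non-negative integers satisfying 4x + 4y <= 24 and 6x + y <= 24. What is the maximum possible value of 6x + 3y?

Relaxing integrality, the LP optimum is 28.80 at (x,y) = (3.6, 2.4), which is not an integer point.
(x,y)=(3,3): 4·3+4·3=24≤24, 6·3+1·3=21≤24, objective 27.
(x,y)=(2,4): 4·2+4·4=24≤24, 6·2+1·4=16≤24, objective 24.
(x,y)=(3,2): 4·3+4·2=20≤24, 6·3+1·2=20≤24, objective 24.
Maximum is 27 at (x,y)=(3,3).

27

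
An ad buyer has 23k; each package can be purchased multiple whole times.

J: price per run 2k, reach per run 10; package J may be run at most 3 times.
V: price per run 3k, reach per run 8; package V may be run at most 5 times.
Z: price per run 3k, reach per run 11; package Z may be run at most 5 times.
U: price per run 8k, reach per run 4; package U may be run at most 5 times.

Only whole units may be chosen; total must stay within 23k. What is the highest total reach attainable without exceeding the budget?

3×J and 5×Z: price 21 ≤ 23, reach 3·10 + 5·11 = 85.
2×J, 1×V, and 5×Z: price 22 ≤ 23, reach 2·10 + 1·8 + 5·11 = 83.
Best is 85.

85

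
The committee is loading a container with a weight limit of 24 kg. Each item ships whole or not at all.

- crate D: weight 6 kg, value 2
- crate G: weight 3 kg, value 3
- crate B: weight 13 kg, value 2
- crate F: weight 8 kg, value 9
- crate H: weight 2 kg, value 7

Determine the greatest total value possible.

21

Take crate D, crate G, crate F, and crate H: weight 6 + 3 + 8 + 2 = 19 ≤ 24, value 2 + 3 + 9 + 7 = 21.
No other feasible combination does better.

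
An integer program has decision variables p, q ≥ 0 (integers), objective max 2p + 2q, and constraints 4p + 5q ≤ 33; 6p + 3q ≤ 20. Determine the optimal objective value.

12

Relaxing integrality, the LP optimum is 13.22 at (p,q) = (0.0556, 6.56), which is not an integer point.
(p,q)=(0,6): 4·0+5·6=30≤33, 6·0+3·6=18≤20, objective 12.
(p,q)=(0,5): 4·0+5·5=25≤33, 6·0+3·5=15≤20, objective 10.
Maximum is 12 at (p,q)=(0,6).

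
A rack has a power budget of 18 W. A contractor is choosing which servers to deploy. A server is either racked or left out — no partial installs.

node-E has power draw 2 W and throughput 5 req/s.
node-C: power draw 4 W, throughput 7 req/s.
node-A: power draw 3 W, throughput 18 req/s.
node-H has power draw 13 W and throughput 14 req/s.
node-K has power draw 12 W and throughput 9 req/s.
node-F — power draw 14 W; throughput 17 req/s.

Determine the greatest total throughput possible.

Allowing fractional choices, the relaxed optimum would be about 40.9, but servers are indivisible.
node-E + node-A + node-H: power draw 2 + 3 + 13 = 18 ≤ 18, throughput 5 + 18 + 14 = 37.
node-A + node-F: power draw 3 + 14 = 17 ≤ 18, throughput 18 + 17 = 35.
node-A + node-H: power draw 3 + 13 = 16 ≤ 18, throughput 18 + 14 = 32.
Best is node-E, node-A, and node-H with total throughput 37.

37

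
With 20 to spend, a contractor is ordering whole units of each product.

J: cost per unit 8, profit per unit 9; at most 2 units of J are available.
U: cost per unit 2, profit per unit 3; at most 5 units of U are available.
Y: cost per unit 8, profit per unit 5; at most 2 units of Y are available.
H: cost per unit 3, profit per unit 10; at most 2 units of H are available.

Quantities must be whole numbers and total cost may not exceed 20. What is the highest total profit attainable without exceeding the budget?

38

5×U and 2×H: cost 16 ≤ 20, profit 5·3 + 2·10 = 35.
1×J, 3×U, and 2×H: cost 20 ≤ 20, profit 1·9 + 3·3 + 2·10 = 38.
Best is 38.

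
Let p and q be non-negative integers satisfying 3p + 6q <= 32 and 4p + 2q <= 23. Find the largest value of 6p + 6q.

42

Relaxing integrality, the LP optimum is 44.33 at (p,q) = (4.11, 3.28), which is not an integer point.
(p,q)=(4,3): 3·4+6·3=30≤32, 4·4+2·3=22≤23, objective 42.
(p,q)=(3,3): 3·3+6·3=27≤32, 4·3+2·3=18≤23, objective 36.
(p,q)=(4,2): 3·4+6·2=24≤32, 4·4+2·2=20≤23, objective 36.
The best lattice point is (4,3), giving 42.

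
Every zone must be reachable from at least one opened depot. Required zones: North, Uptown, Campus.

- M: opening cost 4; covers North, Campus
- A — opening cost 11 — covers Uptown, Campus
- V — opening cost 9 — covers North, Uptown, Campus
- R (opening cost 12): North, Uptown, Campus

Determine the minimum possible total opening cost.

9

This is a weighted set-cover instance.
The greedy cost-per-new-zone heuristic would pick M and V for 13, but a cheaper cover exists.
V alone covers North, Uptown, Campus — every zone.
Total opening cost: 9.
No cover costs less than 9.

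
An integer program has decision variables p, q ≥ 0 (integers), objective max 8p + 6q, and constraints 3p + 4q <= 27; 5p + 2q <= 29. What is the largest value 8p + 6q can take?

52

The continuous relaxation peaks at (4.43, 3.43) with value 56.00; rounding to a feasible lattice point costs some objective.
(p,q)=(5,2): 3·5+4·2=23≤27, 5·5+2·2=29≤29, objective 52.
(p,q)=(4,3): 3·4+4·3=24≤27, 5·4+2·3=26≤29, objective 50.
(p,q)=(3,4): 3·3+4·4=25≤27, 5·3+2·4=23≤29, objective 48.
No feasible integer point exceeds 52.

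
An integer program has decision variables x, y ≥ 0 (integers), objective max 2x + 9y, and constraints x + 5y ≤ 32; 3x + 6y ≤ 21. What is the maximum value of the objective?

Relaxing integrality, the LP optimum is 31.50 at (x,y) = (0, 3.5), which is not an integer point.
(x,y)=(1,3): 1·1+5·3=16≤32, 3·1+6·3=21≤21, objective 29.
(x,y)=(0,3): 1·0+5·3=15≤32, 3·0+6·3=18≤21, objective 27.
No feasible integer point exceeds 29.

29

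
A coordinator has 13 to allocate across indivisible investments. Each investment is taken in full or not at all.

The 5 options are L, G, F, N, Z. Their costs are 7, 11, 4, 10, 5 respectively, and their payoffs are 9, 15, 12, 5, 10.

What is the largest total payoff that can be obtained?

Take F and Z: cost 4 + 5 = 9 ≤ 13, payoff 12 + 10 = 22.
No other feasible combination does better.

22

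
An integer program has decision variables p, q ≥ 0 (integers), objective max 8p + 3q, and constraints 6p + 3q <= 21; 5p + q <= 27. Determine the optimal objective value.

The continuous relaxation peaks at (3.5, 0) with value 28.00; rounding to a feasible lattice point costs some objective.
(p,q)=(3,1) is feasible, giving 27.
(p,q)=(3,0) is feasible, giving 24.
(p,q)=(2,2) is feasible, giving 22.
The best lattice point is (3,1), giving 27.

27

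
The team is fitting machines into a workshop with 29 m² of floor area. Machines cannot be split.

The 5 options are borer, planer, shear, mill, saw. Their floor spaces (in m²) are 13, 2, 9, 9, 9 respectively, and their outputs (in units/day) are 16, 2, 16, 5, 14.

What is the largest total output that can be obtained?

37

Allowing fractional choices, the relaxed optimum would be about 43.5, but machines are indivisible.
shear + mill + saw: floor space 9 + 9 + 9 = 27 ≤ 29, output 16 + 5 + 14 = 35.
planer + shear + mill + saw: floor space 2 + 9 + 9 + 9 = 29 ≤ 29, output 2 + 16 + 5 + 14 = 37.
Best is planer, shear, mill, and saw with total output 37.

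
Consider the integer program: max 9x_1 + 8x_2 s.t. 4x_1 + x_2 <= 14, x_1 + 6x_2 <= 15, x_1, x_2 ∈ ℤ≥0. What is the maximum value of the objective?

43

(x_1,x_2)=(3,2): 4·3+1·2=14≤14, 1·3+6·2=15≤15, objective 43.
(x_1,x_2)=(3,1): 4·3+1·1=13≤14, 1·3+6·1=9≤15, objective 35.
Maximum is 43 at (x_1,x_2)=(3,2).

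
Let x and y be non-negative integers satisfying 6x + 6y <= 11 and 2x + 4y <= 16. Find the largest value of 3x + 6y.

6

The continuous relaxation peaks at (0, 1.83) with value 11.00; rounding to a feasible lattice point costs some objective.
(x,y)=(0,1): 6·0+6·1=6≤11, 2·0+4·1=4≤16, objective 6.
(x,y)=(1,0): 6·1+6·0=6≤11, 2·1+4·0=2≤16, objective 3.
(x,y)=(0,0): 6·0+6·0=0≤11, 2·0+4·0=0≤16, objective 0.
Maximum is 6 at (x,y)=(0,1).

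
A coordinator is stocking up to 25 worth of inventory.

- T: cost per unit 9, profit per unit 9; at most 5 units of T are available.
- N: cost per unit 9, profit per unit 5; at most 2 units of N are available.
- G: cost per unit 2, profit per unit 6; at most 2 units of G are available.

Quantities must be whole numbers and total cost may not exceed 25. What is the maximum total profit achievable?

This is a bounded integer knapsack.
Take 2×T and 2×G: cost 22 ≤ 25, profit 2·9 + 2·6 = 30.
G has the best ratio (6/2) and is taken to its limit of 2; remaining capacity is filled optimally with the others.

30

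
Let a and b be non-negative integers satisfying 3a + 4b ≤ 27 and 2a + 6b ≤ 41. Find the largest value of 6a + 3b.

(a,b)=(9,0): 3·9+4·0=27≤27, 2·9+6·0=18≤41, objective 54.
(a,b)=(8,0): 3·8+4·0=24≤27, 2·8+6·0=16≤41, objective 48.
No feasible integer point exceeds 54.

54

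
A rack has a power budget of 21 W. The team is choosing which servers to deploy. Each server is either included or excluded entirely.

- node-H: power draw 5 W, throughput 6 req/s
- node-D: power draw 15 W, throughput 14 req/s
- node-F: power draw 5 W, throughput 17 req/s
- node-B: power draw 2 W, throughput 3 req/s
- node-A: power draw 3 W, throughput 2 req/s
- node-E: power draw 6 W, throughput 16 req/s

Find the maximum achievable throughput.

Treat it as a binary knapsack problem.
Allowing fractional choices, the relaxed optimum would be about 44.8, but servers are indivisible.
node-H + node-F + node-A + node-E: power draw 5 + 5 + 3 + 6 = 19 ≤ 21, throughput 6 + 17 + 2 + 16 = 41.
node-H + node-F + node-B + node-E: power draw 5 + 5 + 2 + 6 = 18 ≤ 21, throughput 6 + 17 + 3 + 16 = 42.
node-H + node-F + node-B + node-A + node-E: power draw 5 + 5 + 2 + 3 + 6 = 21 ≤ 21, throughput 6 + 17 + 3 + 2 + 16 = 44.
Best is node-H, node-F, node-B, node-A, and node-E with total throughput 44.

44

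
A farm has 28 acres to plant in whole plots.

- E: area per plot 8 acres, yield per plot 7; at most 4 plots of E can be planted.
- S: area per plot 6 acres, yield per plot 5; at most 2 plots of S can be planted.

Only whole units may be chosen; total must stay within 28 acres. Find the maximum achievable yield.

Take 2×E and 2×S: area 28 ≤ 28, yield 2·7 + 2·5 = 24.
No other integer combination yields more.

24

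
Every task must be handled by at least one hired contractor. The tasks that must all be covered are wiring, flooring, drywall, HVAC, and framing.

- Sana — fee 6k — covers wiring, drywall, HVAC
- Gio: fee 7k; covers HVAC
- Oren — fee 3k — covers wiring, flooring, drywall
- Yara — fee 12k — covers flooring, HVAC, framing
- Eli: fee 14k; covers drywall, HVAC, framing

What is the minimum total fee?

The greedy cost-per-new-task heuristic would pick Oren, Sana, and Yara for 21, but a cheaper cover exists.
Choose Oren and Yara: together they cover wiring, flooring, drywall, HVAC, framing — every task.
Total fee: 3 + 12 = 15.
No cover costs less than 15.

15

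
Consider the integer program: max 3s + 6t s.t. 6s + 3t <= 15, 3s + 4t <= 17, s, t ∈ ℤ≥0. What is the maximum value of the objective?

24

(s,t)=(0,4) is feasible, giving 24.
(s,t)=(1,3) is feasible, giving 21.
Maximum is 24 at (s,t)=(0,4).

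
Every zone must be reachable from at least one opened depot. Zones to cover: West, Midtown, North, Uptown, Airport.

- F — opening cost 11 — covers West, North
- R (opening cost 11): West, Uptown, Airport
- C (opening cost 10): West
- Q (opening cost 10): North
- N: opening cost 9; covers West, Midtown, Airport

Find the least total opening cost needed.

30

Choose R, Q, and N: together they cover West, Midtown, North, Uptown, Airport — every zone.
Total opening cost: 11 + 10 + 9 = 30.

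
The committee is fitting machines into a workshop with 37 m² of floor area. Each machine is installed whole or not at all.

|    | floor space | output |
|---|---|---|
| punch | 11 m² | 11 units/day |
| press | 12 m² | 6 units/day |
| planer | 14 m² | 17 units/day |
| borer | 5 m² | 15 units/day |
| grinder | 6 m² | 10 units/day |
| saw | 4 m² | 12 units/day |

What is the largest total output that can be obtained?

planer + borer + grinder + saw: floor space 14 + 5 + 6 + 4 = 29 ≤ 37, output 17 + 15 + 10 + 12 = 54.
punch + planer + borer + saw: floor space 11 + 14 + 5 + 4 = 34 ≤ 37, output 11 + 17 + 15 + 12 = 55.
punch + planer + borer + grinder: floor space 11 + 14 + 5 + 6 = 36 ≤ 37, output 11 + 17 + 15 + 10 = 53.
Best is punch, planer, borer, and saw with total output 55.

55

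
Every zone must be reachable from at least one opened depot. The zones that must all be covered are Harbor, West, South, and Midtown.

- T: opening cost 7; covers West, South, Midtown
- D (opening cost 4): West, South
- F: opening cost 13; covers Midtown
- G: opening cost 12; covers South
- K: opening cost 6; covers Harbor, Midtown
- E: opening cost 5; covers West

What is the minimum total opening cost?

Choose D and K: together they cover Harbor, West, South, Midtown — every zone.
Total opening cost: 4 + 6 = 10.

10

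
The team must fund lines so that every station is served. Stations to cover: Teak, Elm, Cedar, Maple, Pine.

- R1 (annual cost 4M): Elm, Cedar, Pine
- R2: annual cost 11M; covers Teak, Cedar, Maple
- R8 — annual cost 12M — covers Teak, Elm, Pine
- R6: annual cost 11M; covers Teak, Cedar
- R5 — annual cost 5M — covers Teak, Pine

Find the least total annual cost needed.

15

This is an integer covering problem.
The greedy cost-per-new-station heuristic would pick R1, R5, and R2 for 20, but a cheaper cover exists.
Choose R1 and R2: together they cover Teak, Elm, Cedar, Maple, Pine — every station.
Total annual cost: 4 + 11 = 15.
No cover costs less than 15.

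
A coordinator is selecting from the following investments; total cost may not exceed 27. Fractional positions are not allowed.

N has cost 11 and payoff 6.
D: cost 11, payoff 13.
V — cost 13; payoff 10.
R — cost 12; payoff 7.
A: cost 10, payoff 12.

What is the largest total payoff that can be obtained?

25

Take D and A: cost 11 + 10 = 21 ≤ 27, payoff 13 + 12 = 25.
No other feasible combination does better.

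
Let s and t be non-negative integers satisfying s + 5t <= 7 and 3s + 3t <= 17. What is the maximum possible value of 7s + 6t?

35

(s,t)=(5,0): 1·5+5·0=5≤7, 3·5+3·0=15≤17, objective 35.
(s,t)=(4,0): 1·4+5·0=4≤7, 3·4+3·0=12≤17, objective 28.
The best lattice point is (5,0), giving 35.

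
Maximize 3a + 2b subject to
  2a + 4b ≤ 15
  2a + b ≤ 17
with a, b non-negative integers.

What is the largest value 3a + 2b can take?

(a,b)=(7,0): 2·7+4·0=14≤15, 2·7+1·0=14≤17, objective 21.
(a,b)=(6,0): 2·6+4·0=12≤15, 2·6+1·0=12≤17, objective 18.
Maximum is 21 at (a,b)=(7,0).

21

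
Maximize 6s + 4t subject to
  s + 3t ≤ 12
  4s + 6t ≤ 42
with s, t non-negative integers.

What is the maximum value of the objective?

60

The continuous relaxation peaks at (10.5, 0) with value 63.00; rounding to a feasible lattice point costs some objective.
(s,t)=(10,0): 1·10+3·0=10≤12, 4·10+6·0=40≤42, objective 60.
(s,t)=(9,1): 1·9+3·1=12≤12, 4·9+6·1=42≤42, objective 58.
(s,t)=(9,0): 1·9+3·0=9≤12, 4·9+6·0=36≤42, objective 54.
Maximum is 60 at (s,t)=(10,0).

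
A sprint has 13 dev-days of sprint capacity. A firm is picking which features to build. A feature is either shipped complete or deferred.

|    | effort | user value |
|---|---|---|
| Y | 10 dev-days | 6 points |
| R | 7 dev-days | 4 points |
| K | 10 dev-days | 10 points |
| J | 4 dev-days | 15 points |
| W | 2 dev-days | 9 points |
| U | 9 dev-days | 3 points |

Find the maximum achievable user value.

28

Treat it as a binary knapsack problem.
Allowing fractional choices, the relaxed optimum would be about 31.0, but features are indivisible.
J + W: effort 4 + 2 = 6 ≤ 13, user value 15 + 9 = 24.
R + J + W: effort 7 + 4 + 2 = 13 ≤ 13, user value 4 + 15 + 9 = 28.
Best is R, J, and W with total user value 28.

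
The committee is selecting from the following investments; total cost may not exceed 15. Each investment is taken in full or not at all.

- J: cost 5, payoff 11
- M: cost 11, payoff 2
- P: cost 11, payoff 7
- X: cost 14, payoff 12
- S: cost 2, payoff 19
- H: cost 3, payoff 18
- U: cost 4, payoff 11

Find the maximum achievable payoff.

Allowing fractional choices, the relaxed optimum would be about 59.9, but investments are indivisible.
J + S + H + U: cost 5 + 2 + 3 + 4 = 14 ≤ 15, payoff 11 + 19 + 18 + 11 = 59.
S + H + U: cost 2 + 3 + 4 = 9 ≤ 15, payoff 19 + 18 + 11 = 48.
Best is J, S, H, and U with total payoff 59.

59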